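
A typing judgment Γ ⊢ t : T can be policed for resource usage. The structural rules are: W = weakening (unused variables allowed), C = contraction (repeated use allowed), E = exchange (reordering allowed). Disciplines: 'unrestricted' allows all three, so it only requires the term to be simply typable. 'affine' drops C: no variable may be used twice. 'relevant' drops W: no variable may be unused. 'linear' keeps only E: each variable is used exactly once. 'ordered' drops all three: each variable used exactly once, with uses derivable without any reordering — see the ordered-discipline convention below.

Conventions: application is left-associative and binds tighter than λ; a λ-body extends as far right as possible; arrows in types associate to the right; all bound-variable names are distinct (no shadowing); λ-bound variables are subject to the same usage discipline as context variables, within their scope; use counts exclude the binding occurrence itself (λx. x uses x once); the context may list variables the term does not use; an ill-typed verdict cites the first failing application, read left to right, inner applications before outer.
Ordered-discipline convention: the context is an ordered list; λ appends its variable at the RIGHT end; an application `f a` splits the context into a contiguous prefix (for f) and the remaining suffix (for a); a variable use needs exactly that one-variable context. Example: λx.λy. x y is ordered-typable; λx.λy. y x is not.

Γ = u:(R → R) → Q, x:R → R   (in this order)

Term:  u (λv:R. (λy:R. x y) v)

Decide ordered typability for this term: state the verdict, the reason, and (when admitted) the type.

yes — u, x, v, y once each; derivable with no W/C/E; term : Q
use counts: u ×1; x ×1; v [bound] ×1; y [bound] ×1
use order (left to right): u, x, y, v
typing: well-typed — term : Q
across the five disciplines: ordered ✓ | linear ✓ | affine ✓ | relevant ✓ | unrestricted ✓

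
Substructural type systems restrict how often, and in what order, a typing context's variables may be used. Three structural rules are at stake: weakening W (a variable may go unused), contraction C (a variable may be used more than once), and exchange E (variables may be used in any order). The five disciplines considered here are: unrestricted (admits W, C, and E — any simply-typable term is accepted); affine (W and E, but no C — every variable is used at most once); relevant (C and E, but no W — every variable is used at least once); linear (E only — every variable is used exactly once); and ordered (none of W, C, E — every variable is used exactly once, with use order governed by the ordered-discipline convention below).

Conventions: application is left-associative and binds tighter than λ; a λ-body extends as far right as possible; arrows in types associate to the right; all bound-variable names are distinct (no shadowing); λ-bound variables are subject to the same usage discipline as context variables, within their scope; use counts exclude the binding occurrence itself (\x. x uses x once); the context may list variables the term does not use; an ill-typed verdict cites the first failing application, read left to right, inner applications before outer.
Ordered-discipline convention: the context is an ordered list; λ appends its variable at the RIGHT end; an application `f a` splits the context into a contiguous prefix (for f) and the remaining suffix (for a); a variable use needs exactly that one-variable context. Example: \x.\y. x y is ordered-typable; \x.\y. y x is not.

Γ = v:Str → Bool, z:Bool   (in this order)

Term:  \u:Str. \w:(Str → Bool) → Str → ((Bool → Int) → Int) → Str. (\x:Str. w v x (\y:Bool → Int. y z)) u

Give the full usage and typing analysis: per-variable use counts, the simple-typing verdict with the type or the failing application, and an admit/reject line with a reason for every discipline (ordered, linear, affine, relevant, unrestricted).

usage: v ×1, z ×1, u (bound) ×1, w (bound) ×1, x (bound) ×1, y (bound) ×1
use order (left to right): w, v, x, y, z, u
typing: the term checks, with type Str → ((Str → Bool) → Str → ((Bool → Int) → Int) → Str) → Str
ordered: ✗ — no ordered split (uses run w, v, x, y, z, u)
linear: ✓ — each of v, z, u, w, x, y used exactly once
affine: ✓ — v, z, u, w, x, y: no repeats, contraction unneeded
relevant: ✓ — v, z, u, w, x, y: all used, weakening unneeded
unrestricted: ✓ — typability at Str → ((Str → Bool) → Str → ((Bool → Int) → Int) → Str) → Str is all that's needed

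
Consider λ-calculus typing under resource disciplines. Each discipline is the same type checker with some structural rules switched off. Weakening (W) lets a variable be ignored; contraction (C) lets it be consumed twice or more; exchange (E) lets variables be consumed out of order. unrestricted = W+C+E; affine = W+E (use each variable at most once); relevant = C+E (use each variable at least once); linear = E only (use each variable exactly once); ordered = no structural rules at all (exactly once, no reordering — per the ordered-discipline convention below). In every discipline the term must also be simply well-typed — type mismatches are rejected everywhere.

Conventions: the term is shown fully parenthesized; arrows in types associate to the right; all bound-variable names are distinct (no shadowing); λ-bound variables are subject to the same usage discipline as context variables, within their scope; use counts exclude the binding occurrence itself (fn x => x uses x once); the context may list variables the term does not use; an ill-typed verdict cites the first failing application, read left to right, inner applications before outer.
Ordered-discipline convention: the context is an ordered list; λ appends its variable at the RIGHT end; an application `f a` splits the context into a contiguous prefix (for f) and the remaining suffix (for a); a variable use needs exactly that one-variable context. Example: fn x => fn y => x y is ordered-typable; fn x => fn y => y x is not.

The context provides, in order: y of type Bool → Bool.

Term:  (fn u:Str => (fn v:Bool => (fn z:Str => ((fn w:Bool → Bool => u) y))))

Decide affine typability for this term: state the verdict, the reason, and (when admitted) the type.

yes — y, u, v, z, w: no repeats, contraction unneeded; term : Str → Bool → Str → Str
variable uses: y=1; u (bound)=1; v (bound)=0; z (bound)=0; w (bound)=0
uses in reading order: u, y
typing: well-typed — term : Str → Bool → Str → Str
per-discipline verdicts: ordered ✗ · linear ✗ · affine ✓ · relevant ✗ · unrestricted ✓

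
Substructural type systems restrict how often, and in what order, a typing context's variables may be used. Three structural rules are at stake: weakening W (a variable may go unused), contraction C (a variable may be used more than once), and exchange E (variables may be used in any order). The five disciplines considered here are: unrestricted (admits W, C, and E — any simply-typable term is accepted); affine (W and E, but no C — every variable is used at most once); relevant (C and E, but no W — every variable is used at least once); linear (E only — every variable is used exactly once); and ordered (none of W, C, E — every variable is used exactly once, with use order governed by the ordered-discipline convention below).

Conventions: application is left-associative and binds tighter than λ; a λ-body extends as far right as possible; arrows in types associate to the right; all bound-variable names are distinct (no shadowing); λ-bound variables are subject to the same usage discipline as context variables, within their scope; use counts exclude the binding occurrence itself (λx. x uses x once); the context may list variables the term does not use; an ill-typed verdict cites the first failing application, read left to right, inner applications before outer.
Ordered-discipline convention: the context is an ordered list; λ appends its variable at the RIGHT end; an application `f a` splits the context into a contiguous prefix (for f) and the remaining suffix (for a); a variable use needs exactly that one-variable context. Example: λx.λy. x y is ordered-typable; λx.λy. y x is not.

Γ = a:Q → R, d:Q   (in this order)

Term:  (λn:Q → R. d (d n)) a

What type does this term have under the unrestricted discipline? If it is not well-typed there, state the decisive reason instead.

not well-typed under unrestricted — the type mismatch rejects it
counts: a=1, d=2, n (λ-bound)=1
uses in reading order: d, d, n, a
typing: ill-typed: can't apply a value of type Q
across the five disciplines: ordered ✗ · linear ✗ · affine ✗ · relevant ✗ · unrestricted ✗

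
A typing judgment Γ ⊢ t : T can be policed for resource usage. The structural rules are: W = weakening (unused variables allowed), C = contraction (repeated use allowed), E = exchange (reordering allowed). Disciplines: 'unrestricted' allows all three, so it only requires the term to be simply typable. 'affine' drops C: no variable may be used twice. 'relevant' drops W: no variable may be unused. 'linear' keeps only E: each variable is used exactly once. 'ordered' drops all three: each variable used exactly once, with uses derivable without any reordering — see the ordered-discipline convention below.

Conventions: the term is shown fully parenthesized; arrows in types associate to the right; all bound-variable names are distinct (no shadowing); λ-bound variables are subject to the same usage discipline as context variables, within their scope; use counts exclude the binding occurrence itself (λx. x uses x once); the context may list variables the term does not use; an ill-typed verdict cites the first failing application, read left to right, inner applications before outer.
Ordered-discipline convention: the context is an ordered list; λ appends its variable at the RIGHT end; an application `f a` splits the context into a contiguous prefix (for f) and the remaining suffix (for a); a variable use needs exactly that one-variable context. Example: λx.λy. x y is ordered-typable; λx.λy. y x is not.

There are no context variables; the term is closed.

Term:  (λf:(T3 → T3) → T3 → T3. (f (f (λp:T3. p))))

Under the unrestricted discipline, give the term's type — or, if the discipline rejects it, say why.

term : ((T3 → T3) → T3 → T3) → T3 → T3
use counts: f (bound): 2×, p (bound): 1×
left-to-right use order: f, f, p
typing: well-typed — term : ((T3 → T3) → T3 → T3) → T3 → T3
all disciplines: ordered ✗ · linear ✗ · affine ✗ · relevant ✓ · unrestricted ✓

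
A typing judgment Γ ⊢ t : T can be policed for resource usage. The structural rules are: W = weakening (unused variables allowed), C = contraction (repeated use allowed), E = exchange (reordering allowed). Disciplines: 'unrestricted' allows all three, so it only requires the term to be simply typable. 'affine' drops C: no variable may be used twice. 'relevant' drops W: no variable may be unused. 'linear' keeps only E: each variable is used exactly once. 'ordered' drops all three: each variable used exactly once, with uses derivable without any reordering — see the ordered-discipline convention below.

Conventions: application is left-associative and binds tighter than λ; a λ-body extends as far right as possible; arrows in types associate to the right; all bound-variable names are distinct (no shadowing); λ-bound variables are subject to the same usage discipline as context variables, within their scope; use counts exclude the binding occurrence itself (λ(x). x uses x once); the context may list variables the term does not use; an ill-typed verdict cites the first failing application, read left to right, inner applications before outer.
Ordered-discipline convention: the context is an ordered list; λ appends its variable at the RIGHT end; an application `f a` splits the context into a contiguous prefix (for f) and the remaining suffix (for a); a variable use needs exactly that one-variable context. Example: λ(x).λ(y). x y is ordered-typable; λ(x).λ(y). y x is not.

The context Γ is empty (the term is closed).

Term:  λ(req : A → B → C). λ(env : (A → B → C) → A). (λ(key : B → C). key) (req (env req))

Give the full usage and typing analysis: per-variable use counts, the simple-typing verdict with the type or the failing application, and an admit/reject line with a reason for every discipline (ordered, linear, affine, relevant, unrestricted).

variable uses: req [bound]: 2; env [bound]: 1; key [bound]: 1
uses in reading order: key, req, env, req
typing: well-typed — term : (A → B → C) → ((A → B → C) → A) → B → C
ordered ✗ (uses contraction: req ×2)
linear ✗ (uses contraction: req ×2)
affine ✗ (uses contraction: req ×2)
relevant ✓ (every one of req, env, key appears)
unrestricted ✓ (typability at (A → B → C) → ((A → B → C) → A) → B → C is all that's needed)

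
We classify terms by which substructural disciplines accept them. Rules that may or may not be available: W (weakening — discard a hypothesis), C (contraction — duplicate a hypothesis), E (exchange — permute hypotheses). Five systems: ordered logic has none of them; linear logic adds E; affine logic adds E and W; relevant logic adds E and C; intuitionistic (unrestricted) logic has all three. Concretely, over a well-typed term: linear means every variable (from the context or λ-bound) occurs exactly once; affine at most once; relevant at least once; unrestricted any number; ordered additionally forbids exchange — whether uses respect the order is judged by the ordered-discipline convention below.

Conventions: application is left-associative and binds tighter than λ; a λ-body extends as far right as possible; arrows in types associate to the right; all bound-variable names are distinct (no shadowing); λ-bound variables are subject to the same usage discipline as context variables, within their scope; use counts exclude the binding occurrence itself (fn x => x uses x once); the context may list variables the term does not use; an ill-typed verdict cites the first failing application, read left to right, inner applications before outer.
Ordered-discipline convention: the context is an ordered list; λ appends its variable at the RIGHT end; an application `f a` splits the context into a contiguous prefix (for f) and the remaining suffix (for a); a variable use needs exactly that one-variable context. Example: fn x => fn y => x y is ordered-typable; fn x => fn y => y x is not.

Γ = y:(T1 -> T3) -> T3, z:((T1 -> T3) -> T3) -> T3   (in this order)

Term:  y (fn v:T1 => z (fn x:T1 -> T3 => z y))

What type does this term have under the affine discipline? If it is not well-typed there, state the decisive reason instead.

not well-typed under affine — uses contraction: y ×2, z ×2
usage: y: 2; z: 2; v [bound]: 0; x [bound]: 0
order of uses: y, z, z, y
typing: well-typed at T3
all disciplines: ordered ✗, linear ✗, affine ✗, relevant ✗, unrestricted ✓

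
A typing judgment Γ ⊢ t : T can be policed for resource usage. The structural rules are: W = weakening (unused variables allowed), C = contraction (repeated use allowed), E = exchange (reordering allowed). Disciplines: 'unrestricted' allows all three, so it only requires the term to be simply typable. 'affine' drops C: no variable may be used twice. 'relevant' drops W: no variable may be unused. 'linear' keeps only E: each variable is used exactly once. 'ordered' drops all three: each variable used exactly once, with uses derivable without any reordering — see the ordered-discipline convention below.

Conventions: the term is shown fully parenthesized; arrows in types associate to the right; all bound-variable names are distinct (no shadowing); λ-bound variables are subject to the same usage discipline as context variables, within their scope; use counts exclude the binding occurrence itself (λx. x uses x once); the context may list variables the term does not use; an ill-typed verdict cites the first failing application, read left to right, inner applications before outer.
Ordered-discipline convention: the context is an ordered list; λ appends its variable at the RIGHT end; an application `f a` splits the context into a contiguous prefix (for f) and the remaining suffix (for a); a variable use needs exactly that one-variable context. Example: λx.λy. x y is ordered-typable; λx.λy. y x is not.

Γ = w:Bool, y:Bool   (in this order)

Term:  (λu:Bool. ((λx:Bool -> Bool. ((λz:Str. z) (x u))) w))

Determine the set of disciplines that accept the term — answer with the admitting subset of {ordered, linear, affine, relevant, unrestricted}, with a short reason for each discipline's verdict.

admitted by: none
usage: w ×1; y ×0; u (λ-bound) ×1; x (λ-bound) ×1; z (λ-bound) ×1
left-to-right use order: z, x, u, w
typing: ill-typed: argument of type Bool where Str is required
ordered: ✗, the type mismatch rejects it
linear: ✗, not simply typable
affine: ✗, fails simple typing
relevant: ✗, a type mismatch blocks all five
unrestricted: ✗, the type mismatch rejects it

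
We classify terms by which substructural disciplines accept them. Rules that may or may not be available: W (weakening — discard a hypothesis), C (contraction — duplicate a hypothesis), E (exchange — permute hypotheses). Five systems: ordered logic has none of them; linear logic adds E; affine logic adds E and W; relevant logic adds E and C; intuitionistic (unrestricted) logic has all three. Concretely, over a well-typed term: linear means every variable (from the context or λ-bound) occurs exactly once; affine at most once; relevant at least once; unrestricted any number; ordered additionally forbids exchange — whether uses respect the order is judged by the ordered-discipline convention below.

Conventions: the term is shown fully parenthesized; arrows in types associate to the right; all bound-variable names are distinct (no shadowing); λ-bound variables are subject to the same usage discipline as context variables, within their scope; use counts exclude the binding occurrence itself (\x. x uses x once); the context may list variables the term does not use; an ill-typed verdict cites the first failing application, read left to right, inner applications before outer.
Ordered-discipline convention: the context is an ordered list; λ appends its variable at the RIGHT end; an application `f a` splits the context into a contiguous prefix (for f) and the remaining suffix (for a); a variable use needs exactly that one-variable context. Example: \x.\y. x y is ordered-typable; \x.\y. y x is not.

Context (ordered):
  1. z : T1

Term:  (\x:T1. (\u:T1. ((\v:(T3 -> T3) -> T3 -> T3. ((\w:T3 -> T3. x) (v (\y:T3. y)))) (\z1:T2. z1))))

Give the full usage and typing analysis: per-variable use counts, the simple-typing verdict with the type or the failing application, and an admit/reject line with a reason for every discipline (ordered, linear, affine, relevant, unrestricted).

variable uses: z: 0; x [bound]: 1; u [bound]: 0; v [bound]: 1; w [bound]: 0; y [bound]: 1; z1 [bound]: 1
use order (left to right): x, v, y, z1
typing: ill-typed: argument of type T2 -> T2 where (T3 -> T3) -> T3 -> T3 is required
ordered: ✗ — a type mismatch blocks all five
linear: ✗ — the type mismatch rejects it
affine: ✗ — not simply typable
relevant: ✗ — fails simple typing
unrestricted: ✗ — a type mismatch blocks all five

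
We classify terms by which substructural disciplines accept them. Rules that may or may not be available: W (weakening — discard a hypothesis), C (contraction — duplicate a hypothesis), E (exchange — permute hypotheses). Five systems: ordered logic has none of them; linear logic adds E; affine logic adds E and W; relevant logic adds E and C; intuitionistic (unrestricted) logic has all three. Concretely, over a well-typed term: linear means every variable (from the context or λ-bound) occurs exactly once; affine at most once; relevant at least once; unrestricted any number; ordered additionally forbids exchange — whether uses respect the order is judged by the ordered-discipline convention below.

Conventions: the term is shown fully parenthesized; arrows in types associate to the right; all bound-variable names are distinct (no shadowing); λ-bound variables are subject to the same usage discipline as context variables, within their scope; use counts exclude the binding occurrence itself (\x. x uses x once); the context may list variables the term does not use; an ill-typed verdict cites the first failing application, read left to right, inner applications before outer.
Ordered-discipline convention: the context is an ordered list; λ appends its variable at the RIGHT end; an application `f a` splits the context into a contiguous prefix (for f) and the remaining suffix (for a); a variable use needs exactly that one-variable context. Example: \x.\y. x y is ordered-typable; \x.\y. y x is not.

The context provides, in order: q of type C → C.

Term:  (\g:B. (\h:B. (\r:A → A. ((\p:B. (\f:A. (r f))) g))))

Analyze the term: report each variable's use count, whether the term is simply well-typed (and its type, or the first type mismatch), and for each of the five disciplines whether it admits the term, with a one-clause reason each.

counts: q=0, g (bound)=1, h (bound)=0, r (bound)=1, p (bound)=0, f (bound)=1
uses in reading order: r, f, g
typing: ✓ — B → B → (A → A) → A → A
ordered: ✗ — q, h, p never used (weakening)
linear: ✗ — q, h, p never used (weakening)
affine: ✓ — at most one use each (q, g, h, r, p, f)
relevant: ✗ — q, h, p never used (weakening)
unrestricted: ✓ — typability at B → B → (A → A) → A → A is all that's needed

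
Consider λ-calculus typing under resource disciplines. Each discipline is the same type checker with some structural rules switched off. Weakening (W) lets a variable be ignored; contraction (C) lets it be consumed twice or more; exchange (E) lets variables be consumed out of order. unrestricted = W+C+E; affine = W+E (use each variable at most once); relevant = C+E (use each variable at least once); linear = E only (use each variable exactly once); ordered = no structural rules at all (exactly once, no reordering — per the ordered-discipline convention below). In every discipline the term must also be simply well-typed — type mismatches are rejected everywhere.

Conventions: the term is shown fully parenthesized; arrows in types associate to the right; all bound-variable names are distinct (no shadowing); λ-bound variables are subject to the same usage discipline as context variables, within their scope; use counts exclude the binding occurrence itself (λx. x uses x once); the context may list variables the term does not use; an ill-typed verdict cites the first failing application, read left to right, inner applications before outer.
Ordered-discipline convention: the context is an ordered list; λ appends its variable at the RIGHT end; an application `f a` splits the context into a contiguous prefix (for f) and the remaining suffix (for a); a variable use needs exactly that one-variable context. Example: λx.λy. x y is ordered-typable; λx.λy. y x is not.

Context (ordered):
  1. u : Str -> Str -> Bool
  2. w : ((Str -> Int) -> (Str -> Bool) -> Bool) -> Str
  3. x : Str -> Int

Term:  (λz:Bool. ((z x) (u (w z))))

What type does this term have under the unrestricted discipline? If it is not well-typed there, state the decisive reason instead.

not well-typed under unrestricted — a type mismatch blocks all five
counts: u: 1; w: 1; x: 1; z (λ-bound): 2
left-to-right use order: z, x, u, w, z
typing: ill-typed: non-function type Bool applied to an argument
across the five disciplines: ordered ✗, linear ✗, affine ✗, relevant ✗, unrestricted ✗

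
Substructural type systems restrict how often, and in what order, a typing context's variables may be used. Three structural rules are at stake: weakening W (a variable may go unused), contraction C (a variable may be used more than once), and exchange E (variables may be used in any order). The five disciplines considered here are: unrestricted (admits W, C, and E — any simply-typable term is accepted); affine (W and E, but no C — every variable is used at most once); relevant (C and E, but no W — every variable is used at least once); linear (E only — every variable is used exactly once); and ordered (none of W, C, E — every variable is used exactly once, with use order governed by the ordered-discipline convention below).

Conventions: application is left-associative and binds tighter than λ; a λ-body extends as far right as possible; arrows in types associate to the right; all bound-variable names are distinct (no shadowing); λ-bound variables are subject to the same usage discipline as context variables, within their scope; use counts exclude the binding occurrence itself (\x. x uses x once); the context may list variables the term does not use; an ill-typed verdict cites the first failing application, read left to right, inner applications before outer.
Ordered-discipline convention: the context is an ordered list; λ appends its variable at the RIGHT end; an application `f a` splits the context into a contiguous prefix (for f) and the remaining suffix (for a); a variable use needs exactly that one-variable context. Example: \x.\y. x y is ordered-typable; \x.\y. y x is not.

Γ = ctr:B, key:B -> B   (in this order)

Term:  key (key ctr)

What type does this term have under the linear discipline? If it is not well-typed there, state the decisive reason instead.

not well-typed under linear — key ×2 used more than once (contraction)
variable uses: ctr: 1×; key: 2×
uses in reading order: key, key, ctr
typing: the term checks, with type B
summary: ordered ✗ | linear ✗ | affine ✗ | relevant ✓ | unrestricted ✓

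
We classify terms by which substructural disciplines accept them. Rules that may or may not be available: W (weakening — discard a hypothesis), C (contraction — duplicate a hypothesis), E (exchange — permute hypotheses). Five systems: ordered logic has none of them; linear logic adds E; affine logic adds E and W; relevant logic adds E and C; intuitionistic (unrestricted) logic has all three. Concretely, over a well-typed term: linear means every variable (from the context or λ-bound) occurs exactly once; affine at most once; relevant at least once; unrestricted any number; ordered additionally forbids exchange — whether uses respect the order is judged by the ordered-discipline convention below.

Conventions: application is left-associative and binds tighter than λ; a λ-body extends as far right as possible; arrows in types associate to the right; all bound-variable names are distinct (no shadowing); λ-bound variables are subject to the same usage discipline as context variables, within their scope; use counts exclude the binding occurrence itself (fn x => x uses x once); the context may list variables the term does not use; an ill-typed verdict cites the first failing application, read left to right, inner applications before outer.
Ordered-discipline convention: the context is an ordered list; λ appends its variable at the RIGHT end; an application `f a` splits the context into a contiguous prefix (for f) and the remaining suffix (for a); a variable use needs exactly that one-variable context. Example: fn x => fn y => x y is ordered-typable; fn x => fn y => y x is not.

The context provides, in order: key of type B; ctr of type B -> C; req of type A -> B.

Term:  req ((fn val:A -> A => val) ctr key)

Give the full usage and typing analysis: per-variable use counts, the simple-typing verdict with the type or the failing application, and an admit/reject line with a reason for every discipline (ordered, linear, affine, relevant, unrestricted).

counts: key ×1; ctr ×1; req ×1; val (λ-bound) ×1
uses in reading order: req, val, ctr, key
typing: ill-typed: a function awaiting A -> A gets B -> C
ordered: ✗, fails simple typing
linear: ✗, a type mismatch blocks all five
affine: ✗, the type mismatch rejects it
relevant: ✗, not simply typable
unrestricted: ✗, fails simple typing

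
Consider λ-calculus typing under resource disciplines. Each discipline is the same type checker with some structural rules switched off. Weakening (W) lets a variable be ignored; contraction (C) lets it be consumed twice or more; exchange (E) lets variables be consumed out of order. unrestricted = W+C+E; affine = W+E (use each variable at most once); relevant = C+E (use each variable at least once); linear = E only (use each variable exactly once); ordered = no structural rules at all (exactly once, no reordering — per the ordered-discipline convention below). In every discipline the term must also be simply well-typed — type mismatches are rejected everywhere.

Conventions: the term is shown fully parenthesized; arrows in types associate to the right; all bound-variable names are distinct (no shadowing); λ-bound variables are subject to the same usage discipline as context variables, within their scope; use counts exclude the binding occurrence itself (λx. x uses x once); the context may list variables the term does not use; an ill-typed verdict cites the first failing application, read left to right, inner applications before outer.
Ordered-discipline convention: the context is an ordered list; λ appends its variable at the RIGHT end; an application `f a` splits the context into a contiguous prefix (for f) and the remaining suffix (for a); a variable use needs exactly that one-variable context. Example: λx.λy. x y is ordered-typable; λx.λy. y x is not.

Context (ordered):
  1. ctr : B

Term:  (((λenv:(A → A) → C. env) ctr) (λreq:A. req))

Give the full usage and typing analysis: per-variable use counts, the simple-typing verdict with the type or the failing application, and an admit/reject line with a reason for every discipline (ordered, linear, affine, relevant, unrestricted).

variable uses: ctr: 1; env (bound): 1; req (bound): 1
uses in reading order: env, ctr, req
typing: ill-typed: an application expects (A → A) → C but receives B
ordered: ✗ — the type mismatch rejects it
linear: ✗ — not simply typable
affine: ✗ — fails simple typing
relevant: ✗ — a type mismatch blocks all five
unrestricted: ✗ — the type mismatch rejects it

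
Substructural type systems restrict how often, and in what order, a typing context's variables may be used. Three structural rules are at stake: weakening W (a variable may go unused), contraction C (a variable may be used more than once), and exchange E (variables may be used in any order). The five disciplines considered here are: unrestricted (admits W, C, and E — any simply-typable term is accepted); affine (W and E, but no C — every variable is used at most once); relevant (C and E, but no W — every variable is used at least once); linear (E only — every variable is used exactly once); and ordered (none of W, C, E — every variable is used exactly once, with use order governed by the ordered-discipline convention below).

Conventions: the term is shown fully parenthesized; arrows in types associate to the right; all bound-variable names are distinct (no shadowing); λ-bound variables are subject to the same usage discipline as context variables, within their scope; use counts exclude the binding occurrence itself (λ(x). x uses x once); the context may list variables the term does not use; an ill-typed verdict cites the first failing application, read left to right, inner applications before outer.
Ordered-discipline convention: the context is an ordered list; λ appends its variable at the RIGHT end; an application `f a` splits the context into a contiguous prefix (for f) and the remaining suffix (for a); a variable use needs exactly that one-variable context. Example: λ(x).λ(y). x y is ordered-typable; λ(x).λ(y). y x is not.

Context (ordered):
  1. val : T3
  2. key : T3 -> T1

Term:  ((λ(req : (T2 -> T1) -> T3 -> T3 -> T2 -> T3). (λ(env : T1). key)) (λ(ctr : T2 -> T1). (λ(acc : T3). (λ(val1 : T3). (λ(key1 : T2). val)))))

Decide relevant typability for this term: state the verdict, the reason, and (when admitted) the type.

no — unused: req, env, ctr, acc, val1, key1 — weakening required
usage: val: 1; key: 1; req [bound]: 0; env [bound]: 0; ctr [bound]: 0; acc [bound]: 0; val1 [bound]: 0; key1 [bound]: 0
order of uses: key, val
typing: well-typed at T1 -> T3 -> T1
per-discipline verdicts: ordered ✗ · linear ✗ · affine ✓ · relevant ✗ · unrestricted ✓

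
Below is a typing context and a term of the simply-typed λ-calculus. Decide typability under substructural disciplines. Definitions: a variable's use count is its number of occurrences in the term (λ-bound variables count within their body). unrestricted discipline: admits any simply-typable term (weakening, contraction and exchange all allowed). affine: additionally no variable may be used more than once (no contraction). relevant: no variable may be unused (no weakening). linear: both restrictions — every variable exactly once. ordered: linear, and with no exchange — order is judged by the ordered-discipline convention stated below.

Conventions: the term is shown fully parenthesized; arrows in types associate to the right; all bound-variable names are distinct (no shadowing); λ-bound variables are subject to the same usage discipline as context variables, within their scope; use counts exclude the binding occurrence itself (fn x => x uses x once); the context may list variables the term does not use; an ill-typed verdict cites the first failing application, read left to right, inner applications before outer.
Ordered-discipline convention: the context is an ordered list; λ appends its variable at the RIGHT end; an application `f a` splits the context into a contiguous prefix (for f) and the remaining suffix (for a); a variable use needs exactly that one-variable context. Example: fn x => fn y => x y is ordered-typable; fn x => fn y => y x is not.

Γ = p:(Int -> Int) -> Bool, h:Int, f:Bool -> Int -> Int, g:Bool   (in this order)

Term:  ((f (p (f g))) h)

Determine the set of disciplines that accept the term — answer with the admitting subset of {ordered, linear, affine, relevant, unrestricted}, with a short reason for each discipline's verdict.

admitted in: relevant, unrestricted
counts: p ×1; h ×1; f ×2; g ×1
order of uses: f, p, f, g, h
typing: the term checks, with type Int
ordered: ✗, repeated use of f ×2
linear: ✗, repeated use of f ×2
affine: ✗, repeated use of f ×2
relevant: ✓, at least one use each (p, h, f, g)
unrestricted: ✓, well-typed at Int; no restrictions here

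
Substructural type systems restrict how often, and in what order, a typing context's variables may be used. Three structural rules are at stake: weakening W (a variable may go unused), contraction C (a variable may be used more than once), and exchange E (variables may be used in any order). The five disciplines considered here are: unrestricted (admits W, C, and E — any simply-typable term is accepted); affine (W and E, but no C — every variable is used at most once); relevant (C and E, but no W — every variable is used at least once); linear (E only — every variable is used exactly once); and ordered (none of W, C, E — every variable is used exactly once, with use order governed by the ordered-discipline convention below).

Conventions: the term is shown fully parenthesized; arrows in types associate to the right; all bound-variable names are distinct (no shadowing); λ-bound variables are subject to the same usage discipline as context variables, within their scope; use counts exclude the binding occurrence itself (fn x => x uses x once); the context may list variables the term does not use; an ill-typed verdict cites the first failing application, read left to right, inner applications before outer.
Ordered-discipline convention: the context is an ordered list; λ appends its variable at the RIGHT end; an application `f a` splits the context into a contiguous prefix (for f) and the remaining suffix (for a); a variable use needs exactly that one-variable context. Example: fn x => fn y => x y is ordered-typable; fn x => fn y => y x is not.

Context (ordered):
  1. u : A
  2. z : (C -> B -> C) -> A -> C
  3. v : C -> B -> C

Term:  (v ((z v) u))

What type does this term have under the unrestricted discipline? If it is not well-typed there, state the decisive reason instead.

term : B -> C
use counts: u: 1; z: 1; v: 2
uses in reading order: v, z, v, u
typing: ✓ — B -> C
across the five disciplines: ordered ✗, linear ✗, affine ✗, relevant ✓, unrestricted ✓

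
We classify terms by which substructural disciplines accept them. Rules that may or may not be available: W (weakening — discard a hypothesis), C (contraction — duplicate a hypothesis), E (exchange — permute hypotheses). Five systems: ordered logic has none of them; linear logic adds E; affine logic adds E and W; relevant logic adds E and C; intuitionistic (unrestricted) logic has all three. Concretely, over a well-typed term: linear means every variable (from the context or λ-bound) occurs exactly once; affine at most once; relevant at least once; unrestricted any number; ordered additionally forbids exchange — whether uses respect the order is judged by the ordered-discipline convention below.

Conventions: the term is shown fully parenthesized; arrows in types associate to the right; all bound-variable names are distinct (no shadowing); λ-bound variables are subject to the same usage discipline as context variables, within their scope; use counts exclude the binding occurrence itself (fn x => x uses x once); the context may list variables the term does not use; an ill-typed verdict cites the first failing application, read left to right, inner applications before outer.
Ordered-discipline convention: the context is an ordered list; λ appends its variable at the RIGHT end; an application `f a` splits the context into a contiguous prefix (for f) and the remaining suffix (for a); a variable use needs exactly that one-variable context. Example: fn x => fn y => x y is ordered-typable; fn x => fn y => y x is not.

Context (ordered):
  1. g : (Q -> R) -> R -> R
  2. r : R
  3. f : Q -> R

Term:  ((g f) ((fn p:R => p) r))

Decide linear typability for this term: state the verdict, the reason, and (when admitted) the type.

yes — single use per variable (g, r, f, p); term : R
use counts: g ×1; r ×1; f ×1; p [bound] ×1
use order (left to right): g, f, p, r
typing: well-typed at R
summary: ordered ✗, linear ✓, affine ✓, relevant ✓, unrestricted ✓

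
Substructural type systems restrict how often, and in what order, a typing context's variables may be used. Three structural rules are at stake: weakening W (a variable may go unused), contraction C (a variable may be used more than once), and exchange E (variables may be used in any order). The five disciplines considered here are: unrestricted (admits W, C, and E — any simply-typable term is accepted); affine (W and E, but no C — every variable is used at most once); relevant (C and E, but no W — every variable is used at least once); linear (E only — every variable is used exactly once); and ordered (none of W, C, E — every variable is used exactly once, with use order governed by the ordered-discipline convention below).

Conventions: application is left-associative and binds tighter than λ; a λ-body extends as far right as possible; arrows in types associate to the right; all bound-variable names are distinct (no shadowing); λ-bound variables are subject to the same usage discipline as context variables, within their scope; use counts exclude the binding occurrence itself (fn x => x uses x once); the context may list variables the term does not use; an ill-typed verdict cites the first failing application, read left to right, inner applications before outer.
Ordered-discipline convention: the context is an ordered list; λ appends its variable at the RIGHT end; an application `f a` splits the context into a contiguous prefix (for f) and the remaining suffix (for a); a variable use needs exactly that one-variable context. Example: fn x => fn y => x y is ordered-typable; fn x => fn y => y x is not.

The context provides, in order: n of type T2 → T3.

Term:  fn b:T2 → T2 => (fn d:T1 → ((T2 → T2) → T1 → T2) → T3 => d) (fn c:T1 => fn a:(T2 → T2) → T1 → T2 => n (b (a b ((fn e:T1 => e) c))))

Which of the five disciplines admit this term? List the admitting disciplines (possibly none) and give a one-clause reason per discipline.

admitted by: relevant, unrestricted
usage: n=1, b (bound)=2, d (bound)=1, c (bound)=1, a (bound)=1, e (bound)=1
use order (left to right): d, n, b, a, b, e, c
typing: the term checks, with type (T2 → T2) → T1 → ((T2 → T2) → T1 → T2) → T3
ordered: ✗ — needs contraction — b ×2
linear: ✗ — needs contraction — b ×2
affine: ✗ — needs contraction — b ×2
relevant: ✓ — n, b, d, c, a, e: all used, weakening unneeded
unrestricted: ✓ — type-checks ((T2 → T2) → T1 → ((T2 → T2) → T1 → T2) → T3) and nothing is barred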